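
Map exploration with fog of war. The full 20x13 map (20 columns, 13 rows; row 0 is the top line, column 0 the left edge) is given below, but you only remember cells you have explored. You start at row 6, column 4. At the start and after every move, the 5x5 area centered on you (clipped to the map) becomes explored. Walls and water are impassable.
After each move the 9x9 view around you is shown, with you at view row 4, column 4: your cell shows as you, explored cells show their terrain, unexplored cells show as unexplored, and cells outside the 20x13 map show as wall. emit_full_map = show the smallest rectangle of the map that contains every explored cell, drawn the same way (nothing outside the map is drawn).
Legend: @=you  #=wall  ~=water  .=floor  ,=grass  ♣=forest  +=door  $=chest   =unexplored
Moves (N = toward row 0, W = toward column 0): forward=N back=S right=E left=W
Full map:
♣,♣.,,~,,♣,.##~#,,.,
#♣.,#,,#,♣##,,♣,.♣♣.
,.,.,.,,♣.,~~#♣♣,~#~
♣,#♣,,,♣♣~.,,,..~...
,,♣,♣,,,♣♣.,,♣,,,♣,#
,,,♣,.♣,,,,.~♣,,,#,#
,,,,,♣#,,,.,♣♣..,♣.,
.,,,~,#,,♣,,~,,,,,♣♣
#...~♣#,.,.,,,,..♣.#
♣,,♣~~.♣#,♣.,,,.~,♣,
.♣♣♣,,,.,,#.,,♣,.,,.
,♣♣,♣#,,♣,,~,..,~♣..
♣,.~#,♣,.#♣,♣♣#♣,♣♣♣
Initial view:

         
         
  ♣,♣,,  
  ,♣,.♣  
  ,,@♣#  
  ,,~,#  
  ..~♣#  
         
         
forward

         
         
  #♣,,,  
  ♣,♣,,  
  ,♣@.♣  
  ,,,♣#  
  ,,~,#  
  ..~♣#  
         

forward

         
         
  ,.,.,  
  #♣,,,  
  ♣,@,,  
  ,♣,.♣  
  ,,,♣#  
  ,,~,#  
  ..~♣#  

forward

#########
         
  .,#,,  
  ,.,.,  
  #♣@,,  
  ♣,♣,,  
  ,♣,.♣  
  ,,,♣#  
  ,,~,#  

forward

#########
#########
  ♣.,,~  
  .,#,,  
  ,.@.,  
  #♣,,,  
  ♣,♣,,  
  ,♣,.♣  
  ,,,♣#  

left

#########
#########
# ,♣.,,~ 
# ♣.,#,, 
# .,@,., 
# ,#♣,,, 
# ,♣,♣,, 
#  ,♣,.♣ 
#  ,,,♣# 

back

#########
# ,♣.,,~ 
# ♣.,#,, 
# .,.,., 
# ,#@,,, 
# ,♣,♣,, 
# ,,♣,.♣ 
#  ,,,♣# 
#  ,,~,# 

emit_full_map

,♣.,,~
♣.,#,,
.,.,.,
,#@,,,
,♣,♣,,
,,♣,.♣
 ,,,♣#
 ,,~,#
 ..~♣#

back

# ,♣.,,~ 
# ♣.,#,, 
# .,.,., 
# ,#♣,,, 
# ,♣@♣,, 
# ,,♣,.♣ 
# ,,,,♣# 
#  ,,~,# 
#  ..~♣# 

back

# ♣.,#,, 
# .,.,., 
# ,#♣,,, 
# ,♣,♣,, 
# ,,@,.♣ 
# ,,,,♣# 
# ,,,~,# 
#  ..~♣# 
#        

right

 ♣.,#,,  
 .,.,.,  
 ,#♣,,,  
 ,♣,♣,,  
 ,,♣@.♣  
 ,,,,♣#  
 ,,,~,#  
  ..~♣#  
         

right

♣.,#,,   
.,.,.,   
,#♣,,,♣  
,♣,♣,,,  
,,♣,@♣,  
,,,,♣#,  
,,,~,#,  
 ..~♣#   
         

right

.,#,,    
,.,.,    
#♣,,,♣♣  
♣,♣,,,♣  
,♣,.@,,  
,,,♣#,,  
,,~,#,,  
..~♣#    
         

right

,#,,     
.,.,     
♣,,,♣♣~  
,♣,,,♣♣  
♣,.♣@,,  
,,♣#,,,  
,~,#,,♣  
.~♣#     
         

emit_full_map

,♣.,,~   
♣.,#,,   
.,.,.,   
,#♣,,,♣♣~
,♣,♣,,,♣♣
,,♣,.♣@,,
,,,,♣#,,,
,,,~,#,,♣
 ..~♣#   

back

.,.,     
♣,,,♣♣~  
,♣,,,♣♣  
♣,.♣,,,  
,,♣#@,,  
,~,#,,♣  
.~♣#,.,  
         
         

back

♣,,,♣♣~  
,♣,,,♣♣  
♣,.♣,,,  
,,♣#,,,  
,~,#@,♣  
.~♣#,.,  
  ~.♣#,  
         
         

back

,♣,,,♣♣  
♣,.♣,,,  
,,♣#,,,  
,~,#,,♣  
.~♣#@.,  
  ~.♣#,  
  ,,.,,  
         
         

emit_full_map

,♣.,,~   
♣.,#,,   
.,.,.,   
,#♣,,,♣♣~
,♣,♣,,,♣♣
,,♣,.♣,,,
,,,,♣#,,,
,,,~,#,,♣
 ..~♣#@.,
    ~.♣#,
    ,,.,,


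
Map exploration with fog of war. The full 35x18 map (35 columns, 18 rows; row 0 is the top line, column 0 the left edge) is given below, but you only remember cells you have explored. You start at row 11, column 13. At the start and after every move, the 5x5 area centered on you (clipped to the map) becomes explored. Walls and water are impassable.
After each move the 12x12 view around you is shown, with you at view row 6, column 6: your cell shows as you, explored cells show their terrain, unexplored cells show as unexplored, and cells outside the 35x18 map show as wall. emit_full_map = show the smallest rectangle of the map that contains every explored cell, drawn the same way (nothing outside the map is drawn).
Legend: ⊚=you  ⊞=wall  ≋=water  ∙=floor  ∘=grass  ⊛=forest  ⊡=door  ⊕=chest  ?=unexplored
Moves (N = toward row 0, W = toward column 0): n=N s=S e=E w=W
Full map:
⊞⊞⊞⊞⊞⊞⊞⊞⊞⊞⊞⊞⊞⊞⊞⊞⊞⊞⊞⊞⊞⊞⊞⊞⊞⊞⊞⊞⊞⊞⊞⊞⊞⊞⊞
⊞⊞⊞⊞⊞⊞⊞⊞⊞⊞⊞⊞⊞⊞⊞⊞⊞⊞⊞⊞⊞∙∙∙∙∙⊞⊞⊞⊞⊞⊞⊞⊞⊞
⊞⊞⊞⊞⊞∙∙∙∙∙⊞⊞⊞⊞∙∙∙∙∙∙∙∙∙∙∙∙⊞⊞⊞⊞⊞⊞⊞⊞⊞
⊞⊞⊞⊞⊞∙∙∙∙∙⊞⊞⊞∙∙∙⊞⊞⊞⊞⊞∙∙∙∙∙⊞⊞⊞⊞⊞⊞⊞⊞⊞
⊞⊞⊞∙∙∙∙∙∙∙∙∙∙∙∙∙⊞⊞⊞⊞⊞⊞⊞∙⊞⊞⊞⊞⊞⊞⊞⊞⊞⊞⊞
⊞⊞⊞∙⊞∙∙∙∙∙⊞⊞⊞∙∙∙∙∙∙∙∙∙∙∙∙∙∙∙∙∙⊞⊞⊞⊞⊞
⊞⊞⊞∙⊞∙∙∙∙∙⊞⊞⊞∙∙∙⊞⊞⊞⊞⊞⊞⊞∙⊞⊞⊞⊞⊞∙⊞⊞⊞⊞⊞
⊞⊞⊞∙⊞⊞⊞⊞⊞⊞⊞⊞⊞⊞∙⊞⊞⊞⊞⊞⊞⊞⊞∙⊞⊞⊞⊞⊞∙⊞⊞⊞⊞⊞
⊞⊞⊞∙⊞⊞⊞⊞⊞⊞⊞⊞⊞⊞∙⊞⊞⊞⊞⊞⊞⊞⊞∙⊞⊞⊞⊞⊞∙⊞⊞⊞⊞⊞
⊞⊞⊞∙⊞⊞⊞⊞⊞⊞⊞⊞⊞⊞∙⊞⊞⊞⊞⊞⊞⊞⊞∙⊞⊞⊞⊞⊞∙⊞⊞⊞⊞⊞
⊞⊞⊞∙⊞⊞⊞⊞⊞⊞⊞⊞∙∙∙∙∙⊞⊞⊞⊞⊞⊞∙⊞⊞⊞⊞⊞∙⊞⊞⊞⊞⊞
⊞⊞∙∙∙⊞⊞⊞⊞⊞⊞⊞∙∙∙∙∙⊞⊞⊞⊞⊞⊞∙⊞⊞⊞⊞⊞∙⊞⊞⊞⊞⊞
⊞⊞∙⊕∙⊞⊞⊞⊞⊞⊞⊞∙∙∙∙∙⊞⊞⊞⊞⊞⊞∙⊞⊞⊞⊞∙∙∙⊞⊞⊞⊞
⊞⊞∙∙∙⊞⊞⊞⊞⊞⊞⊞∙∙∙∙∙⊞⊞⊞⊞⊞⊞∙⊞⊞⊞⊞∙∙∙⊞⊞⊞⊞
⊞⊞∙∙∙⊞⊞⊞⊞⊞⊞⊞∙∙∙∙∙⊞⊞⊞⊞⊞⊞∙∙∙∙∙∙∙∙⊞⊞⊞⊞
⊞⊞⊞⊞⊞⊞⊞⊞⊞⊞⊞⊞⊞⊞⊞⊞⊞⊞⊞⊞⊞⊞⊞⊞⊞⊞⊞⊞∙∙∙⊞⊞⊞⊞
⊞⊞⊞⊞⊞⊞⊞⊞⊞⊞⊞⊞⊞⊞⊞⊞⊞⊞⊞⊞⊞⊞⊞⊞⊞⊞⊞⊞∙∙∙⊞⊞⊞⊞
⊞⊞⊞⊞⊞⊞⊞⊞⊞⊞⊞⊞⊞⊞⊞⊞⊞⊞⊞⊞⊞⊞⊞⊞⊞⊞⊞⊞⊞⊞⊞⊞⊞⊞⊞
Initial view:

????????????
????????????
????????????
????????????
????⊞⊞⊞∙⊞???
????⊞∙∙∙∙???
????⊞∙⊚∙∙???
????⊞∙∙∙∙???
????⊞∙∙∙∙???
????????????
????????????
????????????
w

????????????
????????????
????????????
????????????
????⊞⊞⊞⊞∙⊞??
????⊞⊞∙∙∙∙??
????⊞⊞⊚∙∙∙??
????⊞⊞∙∙∙∙??
????⊞⊞∙∙∙∙??
????????????
????????????
????????????

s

????????????
????????????
????????????
????⊞⊞⊞⊞∙⊞??
????⊞⊞∙∙∙∙??
????⊞⊞∙∙∙∙??
????⊞⊞⊚∙∙∙??
????⊞⊞∙∙∙∙??
????⊞⊞∙∙∙???
????????????
????????????
????????????

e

????????????
????????????
????????????
???⊞⊞⊞⊞∙⊞???
???⊞⊞∙∙∙∙???
???⊞⊞∙∙∙∙???
???⊞⊞∙⊚∙∙???
???⊞⊞∙∙∙∙???
???⊞⊞∙∙∙∙???
????????????
????????????
????????????

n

????????????
????????????
????????????
????????????
???⊞⊞⊞⊞∙⊞???
???⊞⊞∙∙∙∙???
???⊞⊞∙⊚∙∙???
???⊞⊞∙∙∙∙???
???⊞⊞∙∙∙∙???
???⊞⊞∙∙∙∙???
????????????
????????????

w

????????????
????????????
????????????
????????????
????⊞⊞⊞⊞∙⊞??
????⊞⊞∙∙∙∙??
????⊞⊞⊚∙∙∙??
????⊞⊞∙∙∙∙??
????⊞⊞∙∙∙∙??
????⊞⊞∙∙∙∙??
????????????
????????????

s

????????????
????????????
????????????
????⊞⊞⊞⊞∙⊞??
????⊞⊞∙∙∙∙??
????⊞⊞∙∙∙∙??
????⊞⊞⊚∙∙∙??
????⊞⊞∙∙∙∙??
????⊞⊞∙∙∙∙??
????????????
????????????
????????????

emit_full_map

⊞⊞⊞⊞∙⊞
⊞⊞∙∙∙∙
⊞⊞∙∙∙∙
⊞⊞⊚∙∙∙
⊞⊞∙∙∙∙
⊞⊞∙∙∙∙

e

????????????
????????????
????????????
???⊞⊞⊞⊞∙⊞???
???⊞⊞∙∙∙∙???
???⊞⊞∙∙∙∙???
???⊞⊞∙⊚∙∙???
???⊞⊞∙∙∙∙???
???⊞⊞∙∙∙∙???
????????????
????????????
????????????

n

????????????
????????????
????????????
????????????
???⊞⊞⊞⊞∙⊞???
???⊞⊞∙∙∙∙???
???⊞⊞∙⊚∙∙???
???⊞⊞∙∙∙∙???
???⊞⊞∙∙∙∙???
???⊞⊞∙∙∙∙???
????????????
????????????

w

????????????
????????????
????????????
????????????
????⊞⊞⊞⊞∙⊞??
????⊞⊞∙∙∙∙??
????⊞⊞⊚∙∙∙??
????⊞⊞∙∙∙∙??
????⊞⊞∙∙∙∙??
????⊞⊞∙∙∙∙??
????????????
????????????


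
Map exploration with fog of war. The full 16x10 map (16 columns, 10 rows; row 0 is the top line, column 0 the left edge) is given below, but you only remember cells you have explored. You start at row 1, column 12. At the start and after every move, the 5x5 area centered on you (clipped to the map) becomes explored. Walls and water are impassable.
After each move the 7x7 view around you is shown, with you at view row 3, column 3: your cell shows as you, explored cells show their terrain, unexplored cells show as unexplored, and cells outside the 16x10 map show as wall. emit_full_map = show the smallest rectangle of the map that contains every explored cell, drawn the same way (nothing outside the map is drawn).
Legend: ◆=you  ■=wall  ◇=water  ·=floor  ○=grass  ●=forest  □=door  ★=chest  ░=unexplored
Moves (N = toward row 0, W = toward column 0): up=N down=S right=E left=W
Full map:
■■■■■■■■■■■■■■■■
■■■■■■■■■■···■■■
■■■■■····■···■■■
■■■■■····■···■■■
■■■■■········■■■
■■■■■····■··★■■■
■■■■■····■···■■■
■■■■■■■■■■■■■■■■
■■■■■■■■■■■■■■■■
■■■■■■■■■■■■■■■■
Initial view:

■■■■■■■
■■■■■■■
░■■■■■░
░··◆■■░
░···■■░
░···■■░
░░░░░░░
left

■■■■■■■
■■■■■■■
░■■■■■■
░■·◆·■■
░■···■■
░■···■■
░░░░░░░

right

■■■■■■■
■■■■■■■
■■■■■■░
■··◆■■░
■···■■░
■···■■░
░░░░░░░

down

■■■■■■■
■■■■■■░
■···■■░
■··◆■■░
■···■■░
░···■■░
░░░░░░░

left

■■■■■■■
░■■■■■■
░■···■■
░■·◆·■■
░■···■■
░····■■
░░░░░░░

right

■■■■■■■
■■■■■■░
■···■■░
■··◆■■░
■···■■░
····■■░
░░░░░░░

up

■■■■■■■
■■■■■■■
■■■■■■░
■··◆■■░
■···■■░
■···■■░
····■■░

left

■■■■■■■
■■■■■■■
░■■■■■■
░■·◆·■■
░■···■■
░■···■■
░····■■

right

■■■■■■■
■■■■■■■
■■■■■■░
■··◆■■░
■···■■░
■···■■░
····■■░

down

■■■■■■■
■■■■■■░
■···■■░
■··◆■■░
■···■■░
····■■░
░░░░░░░


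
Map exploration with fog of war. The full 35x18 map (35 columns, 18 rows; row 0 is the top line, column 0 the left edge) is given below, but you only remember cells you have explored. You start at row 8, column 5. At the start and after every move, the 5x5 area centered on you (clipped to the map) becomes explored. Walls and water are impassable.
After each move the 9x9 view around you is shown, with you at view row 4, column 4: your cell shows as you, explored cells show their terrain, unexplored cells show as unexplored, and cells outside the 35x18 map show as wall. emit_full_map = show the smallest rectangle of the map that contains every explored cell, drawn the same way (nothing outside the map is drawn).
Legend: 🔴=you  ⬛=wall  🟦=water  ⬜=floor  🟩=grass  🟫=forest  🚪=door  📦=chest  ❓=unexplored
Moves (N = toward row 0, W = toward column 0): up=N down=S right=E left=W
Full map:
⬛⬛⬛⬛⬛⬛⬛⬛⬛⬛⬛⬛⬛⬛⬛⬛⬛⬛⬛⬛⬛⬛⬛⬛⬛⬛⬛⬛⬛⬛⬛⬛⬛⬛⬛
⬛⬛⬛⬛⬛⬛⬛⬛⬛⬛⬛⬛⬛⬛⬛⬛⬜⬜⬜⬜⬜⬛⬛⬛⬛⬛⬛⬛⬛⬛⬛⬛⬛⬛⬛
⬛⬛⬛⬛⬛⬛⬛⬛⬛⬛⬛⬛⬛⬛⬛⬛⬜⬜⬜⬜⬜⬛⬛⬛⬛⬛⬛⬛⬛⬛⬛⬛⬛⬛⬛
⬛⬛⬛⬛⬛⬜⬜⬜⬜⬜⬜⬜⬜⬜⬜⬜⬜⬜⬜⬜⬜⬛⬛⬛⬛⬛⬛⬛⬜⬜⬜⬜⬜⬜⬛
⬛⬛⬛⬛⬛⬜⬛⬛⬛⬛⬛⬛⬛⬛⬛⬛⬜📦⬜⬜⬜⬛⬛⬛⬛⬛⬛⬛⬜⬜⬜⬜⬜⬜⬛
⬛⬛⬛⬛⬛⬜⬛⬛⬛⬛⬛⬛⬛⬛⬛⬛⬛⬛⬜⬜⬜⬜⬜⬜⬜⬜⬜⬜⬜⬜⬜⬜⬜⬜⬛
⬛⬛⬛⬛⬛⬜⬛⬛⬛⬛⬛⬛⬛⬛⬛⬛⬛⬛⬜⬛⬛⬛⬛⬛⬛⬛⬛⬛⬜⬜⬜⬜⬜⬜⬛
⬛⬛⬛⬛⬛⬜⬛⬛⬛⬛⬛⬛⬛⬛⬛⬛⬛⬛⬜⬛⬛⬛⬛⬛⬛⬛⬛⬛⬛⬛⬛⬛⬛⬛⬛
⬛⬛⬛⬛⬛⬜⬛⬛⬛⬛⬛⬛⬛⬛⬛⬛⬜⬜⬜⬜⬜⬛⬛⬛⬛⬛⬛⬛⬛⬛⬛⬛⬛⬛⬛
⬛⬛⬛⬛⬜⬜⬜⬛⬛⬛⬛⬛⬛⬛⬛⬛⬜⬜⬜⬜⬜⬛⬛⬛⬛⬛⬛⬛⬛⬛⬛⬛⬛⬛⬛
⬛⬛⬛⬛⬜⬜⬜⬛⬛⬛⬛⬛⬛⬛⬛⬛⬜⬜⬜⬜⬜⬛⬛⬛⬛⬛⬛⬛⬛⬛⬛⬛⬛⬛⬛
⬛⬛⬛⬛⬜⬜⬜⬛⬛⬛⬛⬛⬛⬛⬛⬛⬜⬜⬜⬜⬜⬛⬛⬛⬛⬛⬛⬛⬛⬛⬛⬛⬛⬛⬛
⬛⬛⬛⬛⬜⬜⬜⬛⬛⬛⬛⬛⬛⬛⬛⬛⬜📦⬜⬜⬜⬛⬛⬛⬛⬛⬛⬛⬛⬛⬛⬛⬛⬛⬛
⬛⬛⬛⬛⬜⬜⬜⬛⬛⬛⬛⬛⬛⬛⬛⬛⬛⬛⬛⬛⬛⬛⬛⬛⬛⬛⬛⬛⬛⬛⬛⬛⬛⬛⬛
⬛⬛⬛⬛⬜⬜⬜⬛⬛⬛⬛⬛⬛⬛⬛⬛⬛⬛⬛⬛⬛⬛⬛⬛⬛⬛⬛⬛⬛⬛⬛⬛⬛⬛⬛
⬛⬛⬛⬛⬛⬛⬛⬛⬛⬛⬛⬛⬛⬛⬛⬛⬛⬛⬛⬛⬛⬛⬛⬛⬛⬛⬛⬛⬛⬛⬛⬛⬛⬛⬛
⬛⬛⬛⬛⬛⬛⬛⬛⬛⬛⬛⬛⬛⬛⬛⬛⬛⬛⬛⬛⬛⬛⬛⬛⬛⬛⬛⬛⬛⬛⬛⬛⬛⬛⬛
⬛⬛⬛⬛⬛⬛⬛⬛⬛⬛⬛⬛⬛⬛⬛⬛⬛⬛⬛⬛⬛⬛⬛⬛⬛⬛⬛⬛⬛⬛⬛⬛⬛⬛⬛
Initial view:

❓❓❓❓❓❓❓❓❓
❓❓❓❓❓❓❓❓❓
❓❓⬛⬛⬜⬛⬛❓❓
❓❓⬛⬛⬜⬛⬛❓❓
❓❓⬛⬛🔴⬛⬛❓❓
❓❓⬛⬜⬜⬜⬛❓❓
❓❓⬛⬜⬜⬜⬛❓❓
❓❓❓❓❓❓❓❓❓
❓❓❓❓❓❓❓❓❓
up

❓❓❓❓❓❓❓❓❓
❓❓❓❓❓❓❓❓❓
❓❓⬛⬛⬜⬛⬛❓❓
❓❓⬛⬛⬜⬛⬛❓❓
❓❓⬛⬛🔴⬛⬛❓❓
❓❓⬛⬛⬜⬛⬛❓❓
❓❓⬛⬜⬜⬜⬛❓❓
❓❓⬛⬜⬜⬜⬛❓❓
❓❓❓❓❓❓❓❓❓

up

❓❓❓❓❓❓❓❓❓
❓❓❓❓❓❓❓❓❓
❓❓⬛⬛⬜⬛⬛❓❓
❓❓⬛⬛⬜⬛⬛❓❓
❓❓⬛⬛🔴⬛⬛❓❓
❓❓⬛⬛⬜⬛⬛❓❓
❓❓⬛⬛⬜⬛⬛❓❓
❓❓⬛⬜⬜⬜⬛❓❓
❓❓⬛⬜⬜⬜⬛❓❓

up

❓❓❓❓❓❓❓❓❓
❓❓❓❓❓❓❓❓❓
❓❓⬛⬛⬜⬜⬜❓❓
❓❓⬛⬛⬜⬛⬛❓❓
❓❓⬛⬛🔴⬛⬛❓❓
❓❓⬛⬛⬜⬛⬛❓❓
❓❓⬛⬛⬜⬛⬛❓❓
❓❓⬛⬛⬜⬛⬛❓❓
❓❓⬛⬜⬜⬜⬛❓❓

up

❓❓❓❓❓❓❓❓❓
❓❓❓❓❓❓❓❓❓
❓❓⬛⬛⬛⬛⬛❓❓
❓❓⬛⬛⬜⬜⬜❓❓
❓❓⬛⬛🔴⬛⬛❓❓
❓❓⬛⬛⬜⬛⬛❓❓
❓❓⬛⬛⬜⬛⬛❓❓
❓❓⬛⬛⬜⬛⬛❓❓
❓❓⬛⬛⬜⬛⬛❓❓

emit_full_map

⬛⬛⬛⬛⬛
⬛⬛⬜⬜⬜
⬛⬛🔴⬛⬛
⬛⬛⬜⬛⬛
⬛⬛⬜⬛⬛
⬛⬛⬜⬛⬛
⬛⬛⬜⬛⬛
⬛⬜⬜⬜⬛
⬛⬜⬜⬜⬛

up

⬛⬛⬛⬛⬛⬛⬛⬛⬛
❓❓❓❓❓❓❓❓❓
❓❓⬛⬛⬛⬛⬛❓❓
❓❓⬛⬛⬛⬛⬛❓❓
❓❓⬛⬛🔴⬜⬜❓❓
❓❓⬛⬛⬜⬛⬛❓❓
❓❓⬛⬛⬜⬛⬛❓❓
❓❓⬛⬛⬜⬛⬛❓❓
❓❓⬛⬛⬜⬛⬛❓❓

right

⬛⬛⬛⬛⬛⬛⬛⬛⬛
❓❓❓❓❓❓❓❓❓
❓⬛⬛⬛⬛⬛⬛❓❓
❓⬛⬛⬛⬛⬛⬛❓❓
❓⬛⬛⬜🔴⬜⬜❓❓
❓⬛⬛⬜⬛⬛⬛❓❓
❓⬛⬛⬜⬛⬛⬛❓❓
❓⬛⬛⬜⬛⬛❓❓❓
❓⬛⬛⬜⬛⬛❓❓❓

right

⬛⬛⬛⬛⬛⬛⬛⬛⬛
❓❓❓❓❓❓❓❓❓
⬛⬛⬛⬛⬛⬛⬛❓❓
⬛⬛⬛⬛⬛⬛⬛❓❓
⬛⬛⬜⬜🔴⬜⬜❓❓
⬛⬛⬜⬛⬛⬛⬛❓❓
⬛⬛⬜⬛⬛⬛⬛❓❓
⬛⬛⬜⬛⬛❓❓❓❓
⬛⬛⬜⬛⬛❓❓❓❓

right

⬛⬛⬛⬛⬛⬛⬛⬛⬛
❓❓❓❓❓❓❓❓❓
⬛⬛⬛⬛⬛⬛⬛❓❓
⬛⬛⬛⬛⬛⬛⬛❓❓
⬛⬜⬜⬜🔴⬜⬜❓❓
⬛⬜⬛⬛⬛⬛⬛❓❓
⬛⬜⬛⬛⬛⬛⬛❓❓
⬛⬜⬛⬛❓❓❓❓❓
⬛⬜⬛⬛❓❓❓❓❓

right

⬛⬛⬛⬛⬛⬛⬛⬛⬛
❓❓❓❓❓❓❓❓❓
⬛⬛⬛⬛⬛⬛⬛❓❓
⬛⬛⬛⬛⬛⬛⬛❓❓
⬜⬜⬜⬜🔴⬜⬜❓❓
⬜⬛⬛⬛⬛⬛⬛❓❓
⬜⬛⬛⬛⬛⬛⬛❓❓
⬜⬛⬛❓❓❓❓❓❓
⬜⬛⬛❓❓❓❓❓❓

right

⬛⬛⬛⬛⬛⬛⬛⬛⬛
❓❓❓❓❓❓❓❓❓
⬛⬛⬛⬛⬛⬛⬛❓❓
⬛⬛⬛⬛⬛⬛⬛❓❓
⬜⬜⬜⬜🔴⬜⬜❓❓
⬛⬛⬛⬛⬛⬛⬛❓❓
⬛⬛⬛⬛⬛⬛⬛❓❓
⬛⬛❓❓❓❓❓❓❓
⬛⬛❓❓❓❓❓❓❓

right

⬛⬛⬛⬛⬛⬛⬛⬛⬛
❓❓❓❓❓❓❓❓❓
⬛⬛⬛⬛⬛⬛⬛❓❓
⬛⬛⬛⬛⬛⬛⬛❓❓
⬜⬜⬜⬜🔴⬜⬜❓❓
⬛⬛⬛⬛⬛⬛⬛❓❓
⬛⬛⬛⬛⬛⬛⬛❓❓
⬛❓❓❓❓❓❓❓❓
⬛❓❓❓❓❓❓❓❓

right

⬛⬛⬛⬛⬛⬛⬛⬛⬛
❓❓❓❓❓❓❓❓❓
⬛⬛⬛⬛⬛⬛⬛❓❓
⬛⬛⬛⬛⬛⬛⬛❓❓
⬜⬜⬜⬜🔴⬜⬜❓❓
⬛⬛⬛⬛⬛⬛⬛❓❓
⬛⬛⬛⬛⬛⬛⬛❓❓
❓❓❓❓❓❓❓❓❓
❓❓❓❓❓❓❓❓❓

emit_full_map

⬛⬛⬛⬛⬛⬛⬛⬛⬛⬛⬛⬛
⬛⬛⬛⬛⬛⬛⬛⬛⬛⬛⬛⬛
⬛⬛⬜⬜⬜⬜⬜⬜⬜🔴⬜⬜
⬛⬛⬜⬛⬛⬛⬛⬛⬛⬛⬛⬛
⬛⬛⬜⬛⬛⬛⬛⬛⬛⬛⬛⬛
⬛⬛⬜⬛⬛❓❓❓❓❓❓❓
⬛⬛⬜⬛⬛❓❓❓❓❓❓❓
⬛⬛⬜⬛⬛❓❓❓❓❓❓❓
⬛⬜⬜⬜⬛❓❓❓❓❓❓❓
⬛⬜⬜⬜⬛❓❓❓❓❓❓❓

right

⬛⬛⬛⬛⬛⬛⬛⬛⬛
❓❓❓❓❓❓❓❓❓
⬛⬛⬛⬛⬛⬛⬛❓❓
⬛⬛⬛⬛⬛⬛⬛❓❓
⬜⬜⬜⬜🔴⬜⬜❓❓
⬛⬛⬛⬛⬛⬛⬛❓❓
⬛⬛⬛⬛⬛⬛⬛❓❓
❓❓❓❓❓❓❓❓❓
❓❓❓❓❓❓❓❓❓

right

⬛⬛⬛⬛⬛⬛⬛⬛⬛
❓❓❓❓❓❓❓❓❓
⬛⬛⬛⬛⬛⬛⬜❓❓
⬛⬛⬛⬛⬛⬛⬜❓❓
⬜⬜⬜⬜🔴⬜⬜❓❓
⬛⬛⬛⬛⬛⬛⬜❓❓
⬛⬛⬛⬛⬛⬛⬛❓❓
❓❓❓❓❓❓❓❓❓
❓❓❓❓❓❓❓❓❓

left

⬛⬛⬛⬛⬛⬛⬛⬛⬛
❓❓❓❓❓❓❓❓❓
⬛⬛⬛⬛⬛⬛⬛⬜❓
⬛⬛⬛⬛⬛⬛⬛⬜❓
⬜⬜⬜⬜🔴⬜⬜⬜❓
⬛⬛⬛⬛⬛⬛⬛⬜❓
⬛⬛⬛⬛⬛⬛⬛⬛❓
❓❓❓❓❓❓❓❓❓
❓❓❓❓❓❓❓❓❓

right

⬛⬛⬛⬛⬛⬛⬛⬛⬛
❓❓❓❓❓❓❓❓❓
⬛⬛⬛⬛⬛⬛⬜❓❓
⬛⬛⬛⬛⬛⬛⬜❓❓
⬜⬜⬜⬜🔴⬜⬜❓❓
⬛⬛⬛⬛⬛⬛⬜❓❓
⬛⬛⬛⬛⬛⬛⬛❓❓
❓❓❓❓❓❓❓❓❓
❓❓❓❓❓❓❓❓❓

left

⬛⬛⬛⬛⬛⬛⬛⬛⬛
❓❓❓❓❓❓❓❓❓
⬛⬛⬛⬛⬛⬛⬛⬜❓
⬛⬛⬛⬛⬛⬛⬛⬜❓
⬜⬜⬜⬜🔴⬜⬜⬜❓
⬛⬛⬛⬛⬛⬛⬛⬜❓
⬛⬛⬛⬛⬛⬛⬛⬛❓
❓❓❓❓❓❓❓❓❓
❓❓❓❓❓❓❓❓❓


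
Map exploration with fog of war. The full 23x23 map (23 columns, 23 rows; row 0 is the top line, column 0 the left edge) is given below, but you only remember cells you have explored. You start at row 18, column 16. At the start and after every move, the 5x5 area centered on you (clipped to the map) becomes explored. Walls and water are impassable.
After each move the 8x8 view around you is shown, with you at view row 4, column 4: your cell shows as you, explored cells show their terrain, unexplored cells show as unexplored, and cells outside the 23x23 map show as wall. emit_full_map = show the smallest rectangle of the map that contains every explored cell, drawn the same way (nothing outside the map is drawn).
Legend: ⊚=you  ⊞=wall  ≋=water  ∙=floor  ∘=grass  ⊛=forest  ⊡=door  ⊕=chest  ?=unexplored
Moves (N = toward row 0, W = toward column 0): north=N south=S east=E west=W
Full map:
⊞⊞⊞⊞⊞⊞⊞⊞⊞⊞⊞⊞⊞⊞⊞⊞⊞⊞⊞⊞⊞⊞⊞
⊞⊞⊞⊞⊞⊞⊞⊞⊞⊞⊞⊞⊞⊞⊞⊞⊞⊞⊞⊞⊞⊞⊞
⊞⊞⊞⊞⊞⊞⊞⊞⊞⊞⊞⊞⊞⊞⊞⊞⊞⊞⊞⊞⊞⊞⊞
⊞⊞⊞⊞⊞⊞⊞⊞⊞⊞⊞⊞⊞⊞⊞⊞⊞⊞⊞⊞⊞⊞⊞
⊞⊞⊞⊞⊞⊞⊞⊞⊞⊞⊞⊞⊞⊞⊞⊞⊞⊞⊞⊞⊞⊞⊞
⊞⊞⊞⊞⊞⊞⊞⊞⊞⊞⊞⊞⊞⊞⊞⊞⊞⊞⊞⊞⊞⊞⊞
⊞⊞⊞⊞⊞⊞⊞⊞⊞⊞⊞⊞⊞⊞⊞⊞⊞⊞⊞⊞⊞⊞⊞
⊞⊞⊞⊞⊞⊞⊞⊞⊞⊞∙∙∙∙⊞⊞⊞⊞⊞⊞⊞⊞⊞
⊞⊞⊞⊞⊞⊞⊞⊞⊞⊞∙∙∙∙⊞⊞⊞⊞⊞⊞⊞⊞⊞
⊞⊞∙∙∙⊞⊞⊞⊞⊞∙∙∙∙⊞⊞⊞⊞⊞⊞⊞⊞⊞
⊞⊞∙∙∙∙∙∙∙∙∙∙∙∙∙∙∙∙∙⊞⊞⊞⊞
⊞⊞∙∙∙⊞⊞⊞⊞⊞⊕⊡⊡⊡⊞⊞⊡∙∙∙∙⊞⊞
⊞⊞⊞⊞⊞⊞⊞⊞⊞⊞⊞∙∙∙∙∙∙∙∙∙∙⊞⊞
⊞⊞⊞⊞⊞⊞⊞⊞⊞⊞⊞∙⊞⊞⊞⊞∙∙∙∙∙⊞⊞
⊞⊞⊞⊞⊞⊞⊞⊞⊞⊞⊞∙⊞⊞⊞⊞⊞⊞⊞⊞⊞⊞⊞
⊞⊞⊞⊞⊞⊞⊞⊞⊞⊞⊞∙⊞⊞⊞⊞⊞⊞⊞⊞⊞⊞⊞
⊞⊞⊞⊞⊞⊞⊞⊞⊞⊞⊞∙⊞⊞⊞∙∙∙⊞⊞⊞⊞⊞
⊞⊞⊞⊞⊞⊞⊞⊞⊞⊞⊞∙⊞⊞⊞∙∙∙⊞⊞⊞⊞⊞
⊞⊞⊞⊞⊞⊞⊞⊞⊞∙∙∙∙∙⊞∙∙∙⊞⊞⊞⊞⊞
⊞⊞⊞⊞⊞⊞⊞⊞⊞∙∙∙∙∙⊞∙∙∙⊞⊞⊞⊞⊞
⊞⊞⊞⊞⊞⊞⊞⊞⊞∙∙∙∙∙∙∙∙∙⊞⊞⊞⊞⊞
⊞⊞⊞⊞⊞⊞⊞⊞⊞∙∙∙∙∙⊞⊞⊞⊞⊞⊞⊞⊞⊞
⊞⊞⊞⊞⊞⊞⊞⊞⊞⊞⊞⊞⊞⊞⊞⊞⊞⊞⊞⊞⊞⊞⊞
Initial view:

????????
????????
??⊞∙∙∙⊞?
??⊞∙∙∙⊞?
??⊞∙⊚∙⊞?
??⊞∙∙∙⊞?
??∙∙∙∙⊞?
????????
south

????????
??⊞∙∙∙⊞?
??⊞∙∙∙⊞?
??⊞∙∙∙⊞?
??⊞∙⊚∙⊞?
??∙∙∙∙⊞?
??⊞⊞⊞⊞⊞?
????????

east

????????
?⊞∙∙∙⊞??
?⊞∙∙∙⊞⊞?
?⊞∙∙∙⊞⊞?
?⊞∙∙⊚⊞⊞?
?∙∙∙∙⊞⊞?
?⊞⊞⊞⊞⊞⊞?
????????

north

????????
????????
?⊞∙∙∙⊞⊞?
?⊞∙∙∙⊞⊞?
?⊞∙∙⊚⊞⊞?
?⊞∙∙∙⊞⊞?
?∙∙∙∙⊞⊞?
?⊞⊞⊞⊞⊞⊞?

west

????????
????????
??⊞∙∙∙⊞⊞
??⊞∙∙∙⊞⊞
??⊞∙⊚∙⊞⊞
??⊞∙∙∙⊞⊞
??∙∙∙∙⊞⊞
??⊞⊞⊞⊞⊞⊞

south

????????
??⊞∙∙∙⊞⊞
??⊞∙∙∙⊞⊞
??⊞∙∙∙⊞⊞
??⊞∙⊚∙⊞⊞
??∙∙∙∙⊞⊞
??⊞⊞⊞⊞⊞⊞
????????

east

????????
?⊞∙∙∙⊞⊞?
?⊞∙∙∙⊞⊞?
?⊞∙∙∙⊞⊞?
?⊞∙∙⊚⊞⊞?
?∙∙∙∙⊞⊞?
?⊞⊞⊞⊞⊞⊞?
????????

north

????????
????????
?⊞∙∙∙⊞⊞?
?⊞∙∙∙⊞⊞?
?⊞∙∙⊚⊞⊞?
?⊞∙∙∙⊞⊞?
?∙∙∙∙⊞⊞?
?⊞⊞⊞⊞⊞⊞?

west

????????
????????
??⊞∙∙∙⊞⊞
??⊞∙∙∙⊞⊞
??⊞∙⊚∙⊞⊞
??⊞∙∙∙⊞⊞
??∙∙∙∙⊞⊞
??⊞⊞⊞⊞⊞⊞

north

????????
????????
??⊞⊞⊞⊞⊞?
??⊞∙∙∙⊞⊞
??⊞∙⊚∙⊞⊞
??⊞∙∙∙⊞⊞
??⊞∙∙∙⊞⊞
??∙∙∙∙⊞⊞

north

????????
????????
??⊞⊞⊞⊞⊞?
??⊞⊞⊞⊞⊞?
??⊞∙⊚∙⊞⊞
??⊞∙∙∙⊞⊞
??⊞∙∙∙⊞⊞
??⊞∙∙∙⊞⊞

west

????????
????????
??⊞⊞⊞⊞⊞⊞
??⊞⊞⊞⊞⊞⊞
??⊞⊞⊚∙∙⊞
??⊞⊞∙∙∙⊞
??∙⊞∙∙∙⊞
???⊞∙∙∙⊞

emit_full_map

⊞⊞⊞⊞⊞⊞?
⊞⊞⊞⊞⊞⊞?
⊞⊞⊚∙∙⊞⊞
⊞⊞∙∙∙⊞⊞
∙⊞∙∙∙⊞⊞
?⊞∙∙∙⊞⊞
?∙∙∙∙⊞⊞
?⊞⊞⊞⊞⊞⊞

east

????????
????????
?⊞⊞⊞⊞⊞⊞?
?⊞⊞⊞⊞⊞⊞?
?⊞⊞∙⊚∙⊞⊞
?⊞⊞∙∙∙⊞⊞
?∙⊞∙∙∙⊞⊞
??⊞∙∙∙⊞⊞

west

????????
????????
??⊞⊞⊞⊞⊞⊞
??⊞⊞⊞⊞⊞⊞
??⊞⊞⊚∙∙⊞
??⊞⊞∙∙∙⊞
??∙⊞∙∙∙⊞
???⊞∙∙∙⊞

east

????????
????????
?⊞⊞⊞⊞⊞⊞?
?⊞⊞⊞⊞⊞⊞?
?⊞⊞∙⊚∙⊞⊞
?⊞⊞∙∙∙⊞⊞
?∙⊞∙∙∙⊞⊞
??⊞∙∙∙⊞⊞


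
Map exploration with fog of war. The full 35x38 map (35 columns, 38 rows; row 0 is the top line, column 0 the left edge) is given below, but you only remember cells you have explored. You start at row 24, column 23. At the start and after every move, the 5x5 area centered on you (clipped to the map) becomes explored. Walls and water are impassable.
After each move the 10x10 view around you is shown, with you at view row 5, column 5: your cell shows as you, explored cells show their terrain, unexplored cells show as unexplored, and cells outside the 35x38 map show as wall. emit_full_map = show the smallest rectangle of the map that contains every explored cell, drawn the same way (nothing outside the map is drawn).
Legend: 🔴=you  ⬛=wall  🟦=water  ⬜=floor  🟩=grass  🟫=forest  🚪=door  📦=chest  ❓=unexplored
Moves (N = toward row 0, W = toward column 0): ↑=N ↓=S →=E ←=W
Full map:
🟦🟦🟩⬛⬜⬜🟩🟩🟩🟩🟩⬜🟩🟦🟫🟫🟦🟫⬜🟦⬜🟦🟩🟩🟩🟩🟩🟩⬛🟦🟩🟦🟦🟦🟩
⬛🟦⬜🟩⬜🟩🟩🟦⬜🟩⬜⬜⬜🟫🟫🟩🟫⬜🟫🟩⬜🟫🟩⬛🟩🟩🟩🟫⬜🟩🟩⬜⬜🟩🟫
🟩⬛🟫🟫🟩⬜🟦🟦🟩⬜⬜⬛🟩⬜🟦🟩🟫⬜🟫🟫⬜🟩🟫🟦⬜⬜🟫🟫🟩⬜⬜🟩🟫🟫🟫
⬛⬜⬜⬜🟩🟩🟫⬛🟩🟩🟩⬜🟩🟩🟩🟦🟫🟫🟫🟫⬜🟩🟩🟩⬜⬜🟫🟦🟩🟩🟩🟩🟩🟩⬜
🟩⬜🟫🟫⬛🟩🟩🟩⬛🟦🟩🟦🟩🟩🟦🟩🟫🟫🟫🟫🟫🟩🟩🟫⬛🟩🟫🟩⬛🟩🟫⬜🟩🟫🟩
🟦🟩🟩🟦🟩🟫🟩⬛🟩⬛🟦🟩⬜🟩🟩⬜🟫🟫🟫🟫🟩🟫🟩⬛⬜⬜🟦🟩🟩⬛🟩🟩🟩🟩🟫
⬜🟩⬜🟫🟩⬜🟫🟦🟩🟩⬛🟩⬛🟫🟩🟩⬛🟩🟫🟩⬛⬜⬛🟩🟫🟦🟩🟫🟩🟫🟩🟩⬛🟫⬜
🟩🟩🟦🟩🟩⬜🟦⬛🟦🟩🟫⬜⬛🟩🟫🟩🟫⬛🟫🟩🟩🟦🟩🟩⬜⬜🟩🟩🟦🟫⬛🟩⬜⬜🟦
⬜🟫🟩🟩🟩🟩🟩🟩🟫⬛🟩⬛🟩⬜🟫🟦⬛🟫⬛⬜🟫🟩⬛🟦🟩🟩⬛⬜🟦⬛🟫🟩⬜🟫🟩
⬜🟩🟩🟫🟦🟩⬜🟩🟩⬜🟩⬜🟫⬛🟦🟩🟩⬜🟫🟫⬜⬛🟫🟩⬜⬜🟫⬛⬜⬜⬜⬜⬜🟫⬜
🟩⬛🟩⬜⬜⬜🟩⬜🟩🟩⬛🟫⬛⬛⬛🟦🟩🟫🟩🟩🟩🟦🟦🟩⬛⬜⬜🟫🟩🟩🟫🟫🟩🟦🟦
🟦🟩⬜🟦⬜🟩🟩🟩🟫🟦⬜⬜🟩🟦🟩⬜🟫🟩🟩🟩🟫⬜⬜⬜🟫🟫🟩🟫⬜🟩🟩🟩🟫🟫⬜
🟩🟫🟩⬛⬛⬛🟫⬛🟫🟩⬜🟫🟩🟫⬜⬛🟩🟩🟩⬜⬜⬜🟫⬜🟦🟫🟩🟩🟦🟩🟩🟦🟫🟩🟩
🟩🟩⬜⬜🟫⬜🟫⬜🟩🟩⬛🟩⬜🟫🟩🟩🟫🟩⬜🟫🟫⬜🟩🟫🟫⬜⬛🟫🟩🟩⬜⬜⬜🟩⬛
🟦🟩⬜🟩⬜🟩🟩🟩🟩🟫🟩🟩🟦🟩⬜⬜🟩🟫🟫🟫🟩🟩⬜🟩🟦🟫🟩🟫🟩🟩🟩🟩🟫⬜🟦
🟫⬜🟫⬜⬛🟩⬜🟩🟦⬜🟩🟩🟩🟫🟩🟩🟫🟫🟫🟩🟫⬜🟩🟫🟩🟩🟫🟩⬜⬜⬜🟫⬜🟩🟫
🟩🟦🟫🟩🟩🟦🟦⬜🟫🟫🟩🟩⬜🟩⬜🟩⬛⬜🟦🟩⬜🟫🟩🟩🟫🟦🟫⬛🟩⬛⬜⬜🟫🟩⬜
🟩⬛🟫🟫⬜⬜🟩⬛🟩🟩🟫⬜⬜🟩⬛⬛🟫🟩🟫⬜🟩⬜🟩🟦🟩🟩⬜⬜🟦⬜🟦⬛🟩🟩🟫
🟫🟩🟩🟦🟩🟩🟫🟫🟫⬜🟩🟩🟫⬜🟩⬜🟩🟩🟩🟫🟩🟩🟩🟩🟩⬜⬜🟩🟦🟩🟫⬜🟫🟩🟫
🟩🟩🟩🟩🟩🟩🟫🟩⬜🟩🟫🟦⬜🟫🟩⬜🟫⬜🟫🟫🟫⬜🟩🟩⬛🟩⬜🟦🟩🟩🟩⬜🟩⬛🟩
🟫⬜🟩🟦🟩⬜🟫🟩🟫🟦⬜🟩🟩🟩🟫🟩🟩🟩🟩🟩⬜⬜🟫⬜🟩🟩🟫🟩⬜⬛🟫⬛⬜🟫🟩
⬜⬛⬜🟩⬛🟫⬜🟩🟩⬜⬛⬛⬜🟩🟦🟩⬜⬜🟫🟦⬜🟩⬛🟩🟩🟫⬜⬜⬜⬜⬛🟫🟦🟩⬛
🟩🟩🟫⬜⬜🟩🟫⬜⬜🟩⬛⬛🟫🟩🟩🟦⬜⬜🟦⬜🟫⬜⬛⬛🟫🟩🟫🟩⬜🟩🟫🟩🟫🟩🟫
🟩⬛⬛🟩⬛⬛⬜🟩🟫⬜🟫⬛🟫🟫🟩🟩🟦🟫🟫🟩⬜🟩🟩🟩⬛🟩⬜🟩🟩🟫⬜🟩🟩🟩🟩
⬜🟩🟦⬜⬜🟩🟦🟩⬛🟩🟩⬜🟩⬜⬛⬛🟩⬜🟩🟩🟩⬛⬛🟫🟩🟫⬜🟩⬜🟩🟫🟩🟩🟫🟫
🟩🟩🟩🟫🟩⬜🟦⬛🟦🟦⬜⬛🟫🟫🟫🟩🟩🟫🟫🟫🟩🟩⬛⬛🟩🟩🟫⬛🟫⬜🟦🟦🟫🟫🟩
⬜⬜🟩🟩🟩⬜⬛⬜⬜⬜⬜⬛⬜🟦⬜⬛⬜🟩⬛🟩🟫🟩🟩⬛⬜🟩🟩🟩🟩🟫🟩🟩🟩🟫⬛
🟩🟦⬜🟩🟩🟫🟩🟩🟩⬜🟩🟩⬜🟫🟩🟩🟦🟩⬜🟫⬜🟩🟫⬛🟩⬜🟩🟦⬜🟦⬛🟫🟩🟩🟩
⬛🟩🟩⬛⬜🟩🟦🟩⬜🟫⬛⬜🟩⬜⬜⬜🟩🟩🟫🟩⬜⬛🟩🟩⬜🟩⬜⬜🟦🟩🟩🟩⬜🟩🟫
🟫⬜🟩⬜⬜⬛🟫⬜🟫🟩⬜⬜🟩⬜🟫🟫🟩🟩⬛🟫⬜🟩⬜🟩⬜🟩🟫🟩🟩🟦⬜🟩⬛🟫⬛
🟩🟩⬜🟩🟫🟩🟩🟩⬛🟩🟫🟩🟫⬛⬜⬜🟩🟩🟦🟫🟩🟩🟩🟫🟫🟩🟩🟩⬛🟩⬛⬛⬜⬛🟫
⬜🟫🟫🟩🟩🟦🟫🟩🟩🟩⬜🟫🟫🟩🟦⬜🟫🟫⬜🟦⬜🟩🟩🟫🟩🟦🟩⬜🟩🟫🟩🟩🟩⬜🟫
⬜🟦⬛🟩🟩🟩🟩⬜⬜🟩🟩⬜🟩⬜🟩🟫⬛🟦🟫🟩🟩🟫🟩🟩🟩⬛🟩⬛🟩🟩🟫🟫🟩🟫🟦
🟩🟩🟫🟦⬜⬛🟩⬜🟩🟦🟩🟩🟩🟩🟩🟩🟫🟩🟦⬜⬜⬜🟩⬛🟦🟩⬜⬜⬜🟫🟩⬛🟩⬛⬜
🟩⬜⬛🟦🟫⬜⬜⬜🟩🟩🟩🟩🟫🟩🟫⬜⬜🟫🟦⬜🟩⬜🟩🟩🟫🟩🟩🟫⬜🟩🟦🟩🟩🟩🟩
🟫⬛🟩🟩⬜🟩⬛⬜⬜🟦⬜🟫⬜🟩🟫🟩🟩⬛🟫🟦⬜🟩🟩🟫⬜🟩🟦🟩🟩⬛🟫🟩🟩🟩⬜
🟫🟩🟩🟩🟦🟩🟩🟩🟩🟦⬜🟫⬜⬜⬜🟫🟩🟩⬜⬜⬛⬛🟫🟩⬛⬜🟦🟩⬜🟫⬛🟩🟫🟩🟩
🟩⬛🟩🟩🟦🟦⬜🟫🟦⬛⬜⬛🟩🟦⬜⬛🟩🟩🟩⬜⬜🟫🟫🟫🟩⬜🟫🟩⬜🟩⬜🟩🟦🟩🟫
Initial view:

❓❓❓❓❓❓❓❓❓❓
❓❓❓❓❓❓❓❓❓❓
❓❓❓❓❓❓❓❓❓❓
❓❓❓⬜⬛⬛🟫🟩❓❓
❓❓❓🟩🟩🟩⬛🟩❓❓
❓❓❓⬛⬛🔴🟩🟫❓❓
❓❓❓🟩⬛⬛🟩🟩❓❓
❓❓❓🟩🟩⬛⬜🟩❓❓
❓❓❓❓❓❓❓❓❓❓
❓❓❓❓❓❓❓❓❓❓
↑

❓❓❓❓❓❓❓❓❓❓
❓❓❓❓❓❓❓❓❓❓
❓❓❓❓❓❓❓❓❓❓
❓❓❓🟩⬛🟩🟩🟫❓❓
❓❓❓⬜⬛⬛🟫🟩❓❓
❓❓❓🟩🟩🔴⬛🟩❓❓
❓❓❓⬛⬛🟫🟩🟫❓❓
❓❓❓🟩⬛⬛🟩🟩❓❓
❓❓❓🟩🟩⬛⬜🟩❓❓
❓❓❓❓❓❓❓❓❓❓

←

❓❓❓❓❓❓❓❓❓❓
❓❓❓❓❓❓❓❓❓❓
❓❓❓❓❓❓❓❓❓❓
❓❓❓⬜🟩⬛🟩🟩🟫❓
❓❓❓🟫⬜⬛⬛🟫🟩❓
❓❓❓⬜🟩🔴🟩⬛🟩❓
❓❓❓🟩⬛⬛🟫🟩🟫❓
❓❓❓🟩🟩⬛⬛🟩🟩❓
❓❓❓❓🟩🟩⬛⬜🟩❓
❓❓❓❓❓❓❓❓❓❓

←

❓❓❓❓❓❓❓❓❓❓
❓❓❓❓❓❓❓❓❓❓
❓❓❓❓❓❓❓❓❓❓
❓❓❓🟦⬜🟩⬛🟩🟩🟫
❓❓❓⬜🟫⬜⬛⬛🟫🟩
❓❓❓🟩⬜🔴🟩🟩⬛🟩
❓❓❓🟩🟩⬛⬛🟫🟩🟫
❓❓❓🟫🟩🟩⬛⬛🟩🟩
❓❓❓❓❓🟩🟩⬛⬜🟩
❓❓❓❓❓❓❓❓❓❓

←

❓❓❓❓❓❓❓❓❓❓
❓❓❓❓❓❓❓❓❓❓
❓❓❓❓❓❓❓❓❓❓
❓❓❓🟫🟦⬜🟩⬛🟩🟩
❓❓❓🟦⬜🟫⬜⬛⬛🟫
❓❓❓🟫🟩🔴🟩🟩🟩⬛
❓❓❓🟩🟩🟩⬛⬛🟫🟩
❓❓❓🟫🟫🟩🟩⬛⬛🟩
❓❓❓❓❓❓🟩🟩⬛⬜
❓❓❓❓❓❓❓❓❓❓

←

❓❓❓❓❓❓❓❓❓❓
❓❓❓❓❓❓❓❓❓❓
❓❓❓❓❓❓❓❓❓❓
❓❓❓⬜🟫🟦⬜🟩⬛🟩
❓❓❓⬜🟦⬜🟫⬜⬛⬛
❓❓❓🟫🟫🔴⬜🟩🟩🟩
❓❓❓⬜🟩🟩🟩⬛⬛🟫
❓❓❓🟫🟫🟫🟩🟩⬛⬛
❓❓❓❓❓❓❓🟩🟩⬛
❓❓❓❓❓❓❓❓❓❓

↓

❓❓❓❓❓❓❓❓❓❓
❓❓❓❓❓❓❓❓❓❓
❓❓❓⬜🟫🟦⬜🟩⬛🟩
❓❓❓⬜🟦⬜🟫⬜⬛⬛
❓❓❓🟫🟫🟩⬜🟩🟩🟩
❓❓❓⬜🟩🔴🟩⬛⬛🟫
❓❓❓🟫🟫🟫🟩🟩⬛⬛
❓❓❓🟩⬛🟩🟫🟩🟩⬛
❓❓❓❓❓❓❓❓❓❓
❓❓❓❓❓❓❓❓❓❓

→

❓❓❓❓❓❓❓❓❓❓
❓❓❓❓❓❓❓❓❓❓
❓❓⬜🟫🟦⬜🟩⬛🟩🟩
❓❓⬜🟦⬜🟫⬜⬛⬛🟫
❓❓🟫🟫🟩⬜🟩🟩🟩⬛
❓❓⬜🟩🟩🔴⬛⬛🟫🟩
❓❓🟫🟫🟫🟩🟩⬛⬛🟩
❓❓🟩⬛🟩🟫🟩🟩⬛⬜
❓❓❓❓❓❓❓❓❓❓
❓❓❓❓❓❓❓❓❓❓

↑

❓❓❓❓❓❓❓❓❓❓
❓❓❓❓❓❓❓❓❓❓
❓❓❓❓❓❓❓❓❓❓
❓❓⬜🟫🟦⬜🟩⬛🟩🟩
❓❓⬜🟦⬜🟫⬜⬛⬛🟫
❓❓🟫🟫🟩🔴🟩🟩🟩⬛
❓❓⬜🟩🟩🟩⬛⬛🟫🟩
❓❓🟫🟫🟫🟩🟩⬛⬛🟩
❓❓🟩⬛🟩🟫🟩🟩⬛⬜
❓❓❓❓❓❓❓❓❓❓

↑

❓❓❓❓❓❓❓❓❓❓
❓❓❓❓❓❓❓❓❓❓
❓❓❓❓❓❓❓❓❓❓
❓❓❓🟩🟩⬜⬜🟫❓❓
❓❓⬜🟫🟦⬜🟩⬛🟩🟩
❓❓⬜🟦⬜🔴⬜⬛⬛🟫
❓❓🟫🟫🟩⬜🟩🟩🟩⬛
❓❓⬜🟩🟩🟩⬛⬛🟫🟩
❓❓🟫🟫🟫🟩🟩⬛⬛🟩
❓❓🟩⬛🟩🟫🟩🟩⬛⬜

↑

❓❓❓❓❓❓❓❓❓❓
❓❓❓❓❓❓❓❓❓❓
❓❓❓❓❓❓❓❓❓❓
❓❓❓🟫🟫🟫⬜🟩❓❓
❓❓❓🟩🟩⬜⬜🟫❓❓
❓❓⬜🟫🟦🔴🟩⬛🟩🟩
❓❓⬜🟦⬜🟫⬜⬛⬛🟫
❓❓🟫🟫🟩⬜🟩🟩🟩⬛
❓❓⬜🟩🟩🟩⬛⬛🟫🟩
❓❓🟫🟫🟫🟩🟩⬛⬛🟩

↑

❓❓❓❓❓❓❓❓❓❓
❓❓❓❓❓❓❓❓❓❓
❓❓❓❓❓❓❓❓❓❓
❓❓❓🟩🟫🟩🟩🟩❓❓
❓❓❓🟫🟫🟫⬜🟩❓❓
❓❓❓🟩🟩🔴⬜🟫❓❓
❓❓⬜🟫🟦⬜🟩⬛🟩🟩
❓❓⬜🟦⬜🟫⬜⬛⬛🟫
❓❓🟫🟫🟩⬜🟩🟩🟩⬛
❓❓⬜🟩🟩🟩⬛⬛🟫🟩

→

❓❓❓❓❓❓❓❓❓❓
❓❓❓❓❓❓❓❓❓❓
❓❓❓❓❓❓❓❓❓❓
❓❓🟩🟫🟩🟩🟩🟩❓❓
❓❓🟫🟫🟫⬜🟩🟩❓❓
❓❓🟩🟩⬜🔴🟫⬜❓❓
❓⬜🟫🟦⬜🟩⬛🟩🟩🟫
❓⬜🟦⬜🟫⬜⬛⬛🟫🟩
❓🟫🟫🟩⬜🟩🟩🟩⬛🟩
❓⬜🟩🟩🟩⬛⬛🟫🟩🟫

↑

❓❓❓❓❓❓❓❓❓❓
❓❓❓❓❓❓❓❓❓❓
❓❓❓❓❓❓❓❓❓❓
❓❓❓⬜🟩⬜🟩🟦❓❓
❓❓🟩🟫🟩🟩🟩🟩❓❓
❓❓🟫🟫🟫🔴🟩🟩❓❓
❓❓🟩🟩⬜⬜🟫⬜❓❓
❓⬜🟫🟦⬜🟩⬛🟩🟩🟫
❓⬜🟦⬜🟫⬜⬛⬛🟫🟩
❓🟫🟫🟩⬜🟩🟩🟩⬛🟩

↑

❓❓❓❓❓❓❓❓❓❓
❓❓❓❓❓❓❓❓❓❓
❓❓❓❓❓❓❓❓❓❓
❓❓❓🟩⬜🟫🟩🟩❓❓
❓❓❓⬜🟩⬜🟩🟦❓❓
❓❓🟩🟫🟩🔴🟩🟩❓❓
❓❓🟫🟫🟫⬜🟩🟩❓❓
❓❓🟩🟩⬜⬜🟫⬜❓❓
❓⬜🟫🟦⬜🟩⬛🟩🟩🟫
❓⬜🟦⬜🟫⬜⬛⬛🟫🟩

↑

❓❓❓❓❓❓❓❓❓❓
❓❓❓❓❓❓❓❓❓❓
❓❓❓❓❓❓❓❓❓❓
❓❓❓🟩🟫⬜🟩🟫❓❓
❓❓❓🟩⬜🟫🟩🟩❓❓
❓❓❓⬜🟩🔴🟩🟦❓❓
❓❓🟩🟫🟩🟩🟩🟩❓❓
❓❓🟫🟫🟫⬜🟩🟩❓❓
❓❓🟩🟩⬜⬜🟫⬜❓❓
❓⬜🟫🟦⬜🟩⬛🟩🟩🟫

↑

❓❓❓❓❓❓❓❓❓❓
❓❓❓❓❓❓❓❓❓❓
❓❓❓❓❓❓❓❓❓❓
❓❓❓🟫🟩🟩⬜🟩❓❓
❓❓❓🟩🟫⬜🟩🟫❓❓
❓❓❓🟩⬜🔴🟩🟩❓❓
❓❓❓⬜🟩⬜🟩🟦❓❓
❓❓🟩🟫🟩🟩🟩🟩❓❓
❓❓🟫🟫🟫⬜🟩🟩❓❓
❓❓🟩🟩⬜⬜🟫⬜❓❓

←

❓❓❓❓❓❓❓❓❓❓
❓❓❓❓❓❓❓❓❓❓
❓❓❓❓❓❓❓❓❓❓
❓❓❓🟫🟫🟩🟩⬜🟩❓
❓❓❓🟫🟩🟫⬜🟩🟫❓
❓❓❓🟦🟩🔴🟫🟩🟩❓
❓❓❓🟫⬜🟩⬜🟩🟦❓
❓❓❓🟩🟫🟩🟩🟩🟩❓
❓❓❓🟫🟫🟫⬜🟩🟩❓
❓❓❓🟩🟩⬜⬜🟫⬜❓

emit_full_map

❓🟫🟫🟩🟩⬜🟩❓❓
❓🟫🟩🟫⬜🟩🟫❓❓
❓🟦🟩🔴🟫🟩🟩❓❓
❓🟫⬜🟩⬜🟩🟦❓❓
❓🟩🟫🟩🟩🟩🟩❓❓
❓🟫🟫🟫⬜🟩🟩❓❓
❓🟩🟩⬜⬜🟫⬜❓❓
⬜🟫🟦⬜🟩⬛🟩🟩🟫
⬜🟦⬜🟫⬜⬛⬛🟫🟩
🟫🟫🟩⬜🟩🟩🟩⬛🟩
⬜🟩🟩🟩⬛⬛🟫🟩🟫
🟫🟫🟫🟩🟩⬛⬛🟩🟩
🟩⬛🟩🟫🟩🟩⬛⬜🟩

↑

❓❓❓❓❓❓❓❓❓❓
❓❓❓❓❓❓❓❓❓❓
❓❓❓❓❓❓❓❓❓❓
❓❓❓⬜🟫🟫⬜🟩❓❓
❓❓❓🟫🟫🟩🟩⬜🟩❓
❓❓❓🟫🟩🔴⬜🟩🟫❓
❓❓❓🟦🟩⬜🟫🟩🟩❓
❓❓❓🟫⬜🟩⬜🟩🟦❓
❓❓❓🟩🟫🟩🟩🟩🟩❓
❓❓❓🟫🟫🟫⬜🟩🟩❓

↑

❓❓❓❓❓❓❓❓❓❓
❓❓❓❓❓❓❓❓❓❓
❓❓❓❓❓❓❓❓❓❓
❓❓❓🟩⬜⬜⬜🟫❓❓
❓❓❓⬜🟫🟫⬜🟩❓❓
❓❓❓🟫🟫🔴🟩⬜🟩❓
❓❓❓🟫🟩🟫⬜🟩🟫❓
❓❓❓🟦🟩⬜🟫🟩🟩❓
❓❓❓🟫⬜🟩⬜🟩🟦❓
❓❓❓🟩🟫🟩🟩🟩🟩❓

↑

❓❓❓❓❓❓❓❓❓❓
❓❓❓❓❓❓❓❓❓❓
❓❓❓❓❓❓❓❓❓❓
❓❓❓🟩🟩🟫⬜⬜❓❓
❓❓❓🟩⬜⬜⬜🟫❓❓
❓❓❓⬜🟫🔴⬜🟩❓❓
❓❓❓🟫🟫🟩🟩⬜🟩❓
❓❓❓🟫🟩🟫⬜🟩🟫❓
❓❓❓🟦🟩⬜🟫🟩🟩❓
❓❓❓🟫⬜🟩⬜🟩🟦❓

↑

❓❓❓❓❓❓❓❓❓❓
❓❓❓❓❓❓❓❓❓❓
❓❓❓❓❓❓❓❓❓❓
❓❓❓🟩🟩🟩🟦🟦❓❓
❓❓❓🟩🟩🟫⬜⬜❓❓
❓❓❓🟩⬜🔴⬜🟫❓❓
❓❓❓⬜🟫🟫⬜🟩❓❓
❓❓❓🟫🟫🟩🟩⬜🟩❓
❓❓❓🟫🟩🟫⬜🟩🟫❓
❓❓❓🟦🟩⬜🟫🟩🟩❓

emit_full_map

❓🟩🟩🟩🟦🟦❓❓❓
❓🟩🟩🟫⬜⬜❓❓❓
❓🟩⬜🔴⬜🟫❓❓❓
❓⬜🟫🟫⬜🟩❓❓❓
❓🟫🟫🟩🟩⬜🟩❓❓
❓🟫🟩🟫⬜🟩🟫❓❓
❓🟦🟩⬜🟫🟩🟩❓❓
❓🟫⬜🟩⬜🟩🟦❓❓
❓🟩🟫🟩🟩🟩🟩❓❓
❓🟫🟫🟫⬜🟩🟩❓❓
❓🟩🟩⬜⬜🟫⬜❓❓
⬜🟫🟦⬜🟩⬛🟩🟩🟫
⬜🟦⬜🟫⬜⬛⬛🟫🟩
🟫🟫🟩⬜🟩🟩🟩⬛🟩
⬜🟩🟩🟩⬛⬛🟫🟩🟫
🟫🟫🟫🟩🟩⬛⬛🟩🟩
🟩⬛🟩🟫🟩🟩⬛⬜🟩

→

❓❓❓❓❓❓❓❓❓❓
❓❓❓❓❓❓❓❓❓❓
❓❓❓❓❓❓❓❓❓❓
❓❓🟩🟩🟩🟦🟦🟩❓❓
❓❓🟩🟩🟫⬜⬜⬜❓❓
❓❓🟩⬜⬜🔴🟫⬜❓❓
❓❓⬜🟫🟫⬜🟩🟫❓❓
❓❓🟫🟫🟩🟩⬜🟩❓❓
❓❓🟫🟩🟫⬜🟩🟫❓❓
❓❓🟦🟩⬜🟫🟩🟩❓❓

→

❓❓❓❓❓❓❓❓❓❓
❓❓❓❓❓❓❓❓❓❓
❓❓❓❓❓❓❓❓❓❓
❓🟩🟩🟩🟦🟦🟩⬛❓❓
❓🟩🟩🟫⬜⬜⬜🟫❓❓
❓🟩⬜⬜⬜🔴⬜🟦❓❓
❓⬜🟫🟫⬜🟩🟫🟫❓❓
❓🟫🟫🟩🟩⬜🟩🟦❓❓
❓🟫🟩🟫⬜🟩🟫❓❓❓
❓🟦🟩⬜🟫🟩🟩❓❓❓

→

❓❓❓❓❓❓❓❓❓❓
❓❓❓❓❓❓❓❓❓❓
❓❓❓❓❓❓❓❓❓❓
🟩🟩🟩🟦🟦🟩⬛⬜❓❓
🟩🟩🟫⬜⬜⬜🟫🟫❓❓
🟩⬜⬜⬜🟫🔴🟦🟫❓❓
⬜🟫🟫⬜🟩🟫🟫⬜❓❓
🟫🟫🟩🟩⬜🟩🟦🟫❓❓
🟫🟩🟫⬜🟩🟫❓❓❓❓
🟦🟩⬜🟫🟩🟩❓❓❓❓

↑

❓❓❓❓❓❓❓❓❓❓
❓❓❓❓❓❓❓❓❓❓
❓❓❓❓❓❓❓❓❓❓
❓❓❓⬛🟫🟩⬜⬜❓❓
🟩🟩🟩🟦🟦🟩⬛⬜❓❓
🟩🟩🟫⬜⬜🔴🟫🟫❓❓
🟩⬜⬜⬜🟫⬜🟦🟫❓❓
⬜🟫🟫⬜🟩🟫🟫⬜❓❓
🟫🟫🟩🟩⬜🟩🟦🟫❓❓
🟫🟩🟫⬜🟩🟫❓❓❓❓

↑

❓❓❓❓❓❓❓❓❓❓
❓❓❓❓❓❓❓❓❓❓
❓❓❓❓❓❓❓❓❓❓
❓❓❓🟩⬛🟦🟩🟩❓❓
❓❓❓⬛🟫🟩⬜⬜❓❓
🟩🟩🟩🟦🟦🔴⬛⬜❓❓
🟩🟩🟫⬜⬜⬜🟫🟫❓❓
🟩⬜⬜⬜🟫⬜🟦🟫❓❓
⬜🟫🟫⬜🟩🟫🟫⬜❓❓
🟫🟫🟩🟩⬜🟩🟦🟫❓❓

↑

❓❓❓❓❓❓❓❓❓❓
❓❓❓❓❓❓❓❓❓❓
❓❓❓❓❓❓❓❓❓❓
❓❓❓🟦🟩🟩⬜⬜❓❓
❓❓❓🟩⬛🟦🟩🟩❓❓
❓❓❓⬛🟫🔴⬜⬜❓❓
🟩🟩🟩🟦🟦🟩⬛⬜❓❓
🟩🟩🟫⬜⬜⬜🟫🟫❓❓
🟩⬜⬜⬜🟫⬜🟦🟫❓❓
⬜🟫🟫⬜🟩🟫🟫⬜❓❓

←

❓❓❓❓❓❓❓❓❓❓
❓❓❓❓❓❓❓❓❓❓
❓❓❓❓❓❓❓❓❓❓
❓❓❓🟩🟦🟩🟩⬜⬜❓
❓❓❓🟫🟩⬛🟦🟩🟩❓
❓❓❓⬜⬛🔴🟩⬜⬜❓
❓🟩🟩🟩🟦🟦🟩⬛⬜❓
❓🟩🟩🟫⬜⬜⬜🟫🟫❓
❓🟩⬜⬜⬜🟫⬜🟦🟫❓
❓⬜🟫🟫⬜🟩🟫🟫⬜❓

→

❓❓❓❓❓❓❓❓❓❓
❓❓❓❓❓❓❓❓❓❓
❓❓❓❓❓❓❓❓❓❓
❓❓🟩🟦🟩🟩⬜⬜❓❓
❓❓🟫🟩⬛🟦🟩🟩❓❓
❓❓⬜⬛🟫🔴⬜⬜❓❓
🟩🟩🟩🟦🟦🟩⬛⬜❓❓
🟩🟩🟫⬜⬜⬜🟫🟫❓❓
🟩⬜⬜⬜🟫⬜🟦🟫❓❓
⬜🟫🟫⬜🟩🟫🟫⬜❓❓

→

❓❓❓❓❓❓❓❓❓❓
❓❓❓❓❓❓❓❓❓❓
❓❓❓❓❓❓❓❓❓❓
❓🟩🟦🟩🟩⬜⬜🟩❓❓
❓🟫🟩⬛🟦🟩🟩⬛❓❓
❓⬜⬛🟫🟩🔴⬜🟫❓❓
🟩🟩🟦🟦🟩⬛⬜⬜❓❓
🟩🟫⬜⬜⬜🟫🟫🟩❓❓
⬜⬜⬜🟫⬜🟦🟫❓❓❓
🟫🟫⬜🟩🟫🟫⬜❓❓❓

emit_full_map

❓❓❓🟩🟦🟩🟩⬜⬜🟩
❓❓❓🟫🟩⬛🟦🟩🟩⬛
❓❓❓⬜⬛🟫🟩🔴⬜🟫
❓🟩🟩🟩🟦🟦🟩⬛⬜⬜
❓🟩🟩🟫⬜⬜⬜🟫🟫🟩
❓🟩⬜⬜⬜🟫⬜🟦🟫❓
❓⬜🟫🟫⬜🟩🟫🟫⬜❓
❓🟫🟫🟩🟩⬜🟩🟦🟫❓
❓🟫🟩🟫⬜🟩🟫❓❓❓
❓🟦🟩⬜🟫🟩🟩❓❓❓
❓🟫⬜🟩⬜🟩🟦❓❓❓
❓🟩🟫🟩🟩🟩🟩❓❓❓
❓🟫🟫🟫⬜🟩🟩❓❓❓
❓🟩🟩⬜⬜🟫⬜❓❓❓
⬜🟫🟦⬜🟩⬛🟩🟩🟫❓
⬜🟦⬜🟫⬜⬛⬛🟫🟩❓
🟫🟫🟩⬜🟩🟩🟩⬛🟩❓
⬜🟩🟩🟩⬛⬛🟫🟩🟫❓
🟫🟫🟫🟩🟩⬛⬛🟩🟩❓
🟩⬛🟩🟫🟩🟩⬛⬜🟩❓
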